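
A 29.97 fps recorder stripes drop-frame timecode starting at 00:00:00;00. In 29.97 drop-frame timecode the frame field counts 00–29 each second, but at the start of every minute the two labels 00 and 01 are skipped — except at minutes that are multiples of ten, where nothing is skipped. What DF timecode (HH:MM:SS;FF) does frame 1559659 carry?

14:27:20;21

Each 10-minute DF block holds 10 × 60 × 30 − 9 × 2 = 17982 frames. 1559659 ÷ 17982 → 86 full blocks, remainder 13207.
Within the partial block the first minute is 1800 frames and each further minute 1798, so 7 further minute boundaries passed. Total skipped labels = 18 × 86 + 2 × 7 = 1562.
Non-drop label index = 1559659 + 1562 = 1561221; at 30 labels/s that is 14:27:20:21, i.e. DF 14:27:20;21.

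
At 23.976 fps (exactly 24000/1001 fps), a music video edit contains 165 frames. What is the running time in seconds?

Running time = 165 / (24000/1001) = 6.881875 s.

6.881875 seconds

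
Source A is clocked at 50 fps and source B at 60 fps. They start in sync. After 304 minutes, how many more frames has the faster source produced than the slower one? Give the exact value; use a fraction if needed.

304 min = 18240 s.
A emits 50 × 18240 = 912000 frames; B emits 60 × 18240 = 1094400.
Difference = 182400 frames; B is ahead of A.

182400 frames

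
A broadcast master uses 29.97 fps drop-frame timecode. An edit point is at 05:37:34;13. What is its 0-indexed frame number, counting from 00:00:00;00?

Complete 10-minute blocks: 33, each 17982 frames → 593406.
Remaining 7 whole minutes in the current block: 1800 + 6 × 1798 = 12588 frames.
Within the current minute: 34 × 30 + 13 − 2 = 1031 (labels ;00/;01 skipped at this minute). Total = 593406 + 12588 + 1031 = 607025.

607025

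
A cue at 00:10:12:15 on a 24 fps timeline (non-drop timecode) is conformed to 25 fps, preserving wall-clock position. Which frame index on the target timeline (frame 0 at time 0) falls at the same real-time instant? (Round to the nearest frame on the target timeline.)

Source frame index: (0×3600 + 10×60 + 12) × 24 + 15 = 14703.
Real time: 14703 / (24) = 4901/8 s.
Target frame: (4901/8) × (25) = 122525/8 ≈ 15315.625 → 15316.

frame 15316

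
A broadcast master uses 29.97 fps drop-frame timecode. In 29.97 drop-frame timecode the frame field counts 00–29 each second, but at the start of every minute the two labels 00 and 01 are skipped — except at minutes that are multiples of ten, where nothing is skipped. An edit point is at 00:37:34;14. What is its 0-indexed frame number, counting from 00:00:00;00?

67566

As if non-drop at 30 labels/s: (0 × 3600 + 37 × 60 + 34) × 30 + 14 = 67634.
Minute boundaries passed: 37; those not divisible by 10: 37 − 3 = 34; dropped labels = 2 × 34 = 68.
Actual frame index = 67634 − 68 = 67566.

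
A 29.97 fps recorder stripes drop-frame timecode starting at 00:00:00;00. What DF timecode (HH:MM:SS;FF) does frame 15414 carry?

00:08:34;10

Each 10-minute DF block holds 10 × 60 × 30 − 9 × 2 = 17982 frames. 15414 ÷ 17982 → 0 full blocks, remainder 15414.
Within the partial block the first minute is 1800 frames and each further minute 1798, so 8 further minute boundaries passed. Total skipped labels = 18 × 0 + 2 × 8 = 16.
Non-drop label index = 15414 + 16 = 15430; at 30 labels/s that is 00:08:34:10, i.e. DF 00:08:34;10.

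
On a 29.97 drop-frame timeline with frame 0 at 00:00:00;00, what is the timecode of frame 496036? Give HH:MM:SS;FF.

Ten DF minutes hold 17982 frames, so frame 496036 lies in block 27 (frames 485514–503495) with 10522 frames into that block.
The block's first minute is 1800 frames and the rest 1798 each; 10522 frames reaches minute 5, so 27 × 18 + 5 × 2 = 496 labels have been skipped so far.
Adding those back, label number 496036 + 496 = 496532 at 30 labels/s is 16551 s + 2 f = 4 h 35 min 51 s frame 2, i.e. 04:35:51;02.

04:35:51;02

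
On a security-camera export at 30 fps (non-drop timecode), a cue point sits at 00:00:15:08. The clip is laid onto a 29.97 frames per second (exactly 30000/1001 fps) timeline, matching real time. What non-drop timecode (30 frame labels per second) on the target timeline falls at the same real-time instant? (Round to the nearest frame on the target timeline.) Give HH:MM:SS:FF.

Source frame index: (0×3600 + 0×60 + 15) × 30 + 8 = 458.
Real time: 458 / (30) = 229/15 s.
Target frame: (229/15) × (30000/1001) = 458000/1001 ≈ 457.542 → 458.
At 30 labels/s: frame 458 → 00:00:15:08.

00:00:15:08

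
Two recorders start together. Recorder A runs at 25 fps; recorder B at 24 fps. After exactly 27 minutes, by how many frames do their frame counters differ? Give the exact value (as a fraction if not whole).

1620 frames

27 min = 1620 s.
A emits 25 × 1620 = 40500 frames; B emits 24 × 1620 = 38880.
Difference = 1620 frames; B is behind A.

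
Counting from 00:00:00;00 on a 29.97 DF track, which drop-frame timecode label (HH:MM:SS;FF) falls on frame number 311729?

Ten DF minutes hold 17982 frames, so frame 311729 lies in block 17 (frames 305694–323675) with 6035 frames into that block.
The block's first minute is 1800 frames and the rest 1798 each; 6035 frames reaches minute 3, so 17 × 18 + 3 × 2 = 312 labels have been skipped so far.
Adding those back, label number 311729 + 312 = 312041 at 30 labels/s is 10401 s + 11 f = 2 h 53 min 21 s frame 11, i.e. 02:53:21;11.

02:53:21;11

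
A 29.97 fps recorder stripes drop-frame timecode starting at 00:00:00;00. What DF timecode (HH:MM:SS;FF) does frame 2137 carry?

00:01:11;09

Each 10-minute DF block holds 10 × 60 × 30 − 9 × 2 = 17982 frames. 2137 ÷ 17982 → 0 full blocks, remainder 2137.
Within the partial block the first minute is 1800 frames and each further minute 1798, so 1 further minute boundary passed. Total skipped labels = 18 × 0 + 2 × 1 = 2.
Non-drop label index = 2137 + 2 = 2139; at 30 labels/s that is 00:01:11:09, i.e. DF 00:01:11;09.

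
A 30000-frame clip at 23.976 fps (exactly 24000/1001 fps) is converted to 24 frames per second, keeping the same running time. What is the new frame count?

30030 frames

Target frames = source frames × (target rate / source rate) = 30000 × (24)/(24000/1001) = 30000 × 1001/1000 = 30030.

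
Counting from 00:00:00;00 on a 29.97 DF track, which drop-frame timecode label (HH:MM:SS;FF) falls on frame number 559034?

Ten DF minutes hold 17982 frames, so frame 559034 lies in block 31 (frames 557442–575423) with 1592 frames into that block.
The block's first minute is 1800 frames and the rest 1798 each; 1592 frames reaches minute 0, so 31 × 18 + 0 × 2 = 558 labels have been skipped so far.
Adding those back, label number 559034 + 558 = 559592 at 30 labels/s is 18653 s + 2 f = 5 h 10 min 53 s frame 2, i.e. 05:10:53;02.

05:10:53;02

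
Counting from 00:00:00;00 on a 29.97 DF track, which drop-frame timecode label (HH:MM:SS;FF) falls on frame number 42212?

00:23:28;14

Each 10-minute DF block holds 10 × 60 × 30 − 9 × 2 = 17982 frames. 42212 ÷ 17982 → 2 full blocks, remainder 6248.
Within the partial block the first minute is 1800 frames and each further minute 1798, so 3 further minute boundaries passed. Total skipped labels = 18 × 2 + 2 × 3 = 42.
Non-drop label index = 42212 + 42 = 42254; at 30 labels/s that is 00:23:28:14, i.e. DF 00:23:28;14.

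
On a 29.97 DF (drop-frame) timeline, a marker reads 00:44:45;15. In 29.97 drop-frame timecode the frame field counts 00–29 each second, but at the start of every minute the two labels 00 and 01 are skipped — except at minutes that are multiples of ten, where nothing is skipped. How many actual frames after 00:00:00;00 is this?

As if non-drop at 30 labels/s: (0 × 3600 + 44 × 60 + 45) × 30 + 15 = 80565.
Minute boundaries passed: 44; those not divisible by 10: 44 − 4 = 40; dropped labels = 2 × 40 = 80.
Actual frame index = 80565 − 80 = 80485.

80485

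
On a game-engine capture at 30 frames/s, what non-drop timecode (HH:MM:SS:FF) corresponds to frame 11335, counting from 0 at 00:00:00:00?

11335 ÷ 30 = 377 full seconds, remainder 25 frames.
377 s = 0 h 6 min 17 s.
Timecode: 00:06:17:25.

00:06:17:25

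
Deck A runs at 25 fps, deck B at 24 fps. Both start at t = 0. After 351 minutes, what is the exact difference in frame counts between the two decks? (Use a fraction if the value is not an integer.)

351 min = 21060 s.
A emits 25 × 21060 = 526500 frames; B emits 24 × 21060 = 505440.
Difference = 21060 frames; B is behind A.

21060 frames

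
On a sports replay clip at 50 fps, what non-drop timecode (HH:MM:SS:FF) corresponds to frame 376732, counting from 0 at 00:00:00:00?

02:05:34:32

376732 ÷ 50 = 7534 full seconds, remainder 32 frames.
7534 s = 2 h 5 min 34 s.
Timecode: 02:05:34:32.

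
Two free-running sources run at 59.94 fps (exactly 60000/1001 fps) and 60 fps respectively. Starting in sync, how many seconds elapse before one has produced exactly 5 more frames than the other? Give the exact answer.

The gap grows by |60 − 60000/1001| = 60/1001 frames per second.
Time for a 5-frame gap: 5 ÷ (60/1001) = 1001/12 s.

1001/12 seconds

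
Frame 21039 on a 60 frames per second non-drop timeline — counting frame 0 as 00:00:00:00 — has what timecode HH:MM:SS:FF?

21039 ÷ 60 = 350 full seconds, remainder 39 frames.
350 s = 0 h 5 min 50 s.
Timecode: 00:05:50:39.

00:05:50:39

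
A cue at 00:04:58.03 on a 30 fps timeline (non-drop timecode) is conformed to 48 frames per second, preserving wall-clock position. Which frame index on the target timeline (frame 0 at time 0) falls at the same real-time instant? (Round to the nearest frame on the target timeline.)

Source frame index: (0×3600 + 4×60 + 58) × 30 + 3 = 8943.
Real time: 8943 / (30) = 2981/10 s.
Target frame: (2981/10) × (48) = 71544/5 ≈ 14308.800 → 14309.

frame 14309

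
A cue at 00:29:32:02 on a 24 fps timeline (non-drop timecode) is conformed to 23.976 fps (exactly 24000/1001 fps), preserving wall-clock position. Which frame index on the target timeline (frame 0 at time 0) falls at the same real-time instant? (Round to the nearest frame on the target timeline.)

frame 42488

Source frame index: (0×3600 + 29×60 + 32) × 24 + 2 = 42530.
Real time: 42530 / (24) = 21265/12 s.
Target frame: (21265/12) × (24000/1001) = 42530000/1001 ≈ 42487.512 → 42488.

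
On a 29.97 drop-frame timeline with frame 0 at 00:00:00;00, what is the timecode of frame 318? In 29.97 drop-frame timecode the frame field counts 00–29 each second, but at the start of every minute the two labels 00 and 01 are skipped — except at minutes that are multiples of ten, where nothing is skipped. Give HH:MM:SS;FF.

00:00:10;18

Ten DF minutes hold 17982 frames, so frame 318 lies in block 0 (frames 0–17981) with 318 frames into that block.
The block's first minute is 1800 frames and the rest 1798 each; 318 frames reaches minute 0, so 0 × 18 + 0 × 2 = 0 labels have been skipped so far.
Adding those back, label number 318 + 0 = 318 at 30 labels/s is 10 s + 18 f = 0 h 0 min 10 s frame 18, i.e. 00:00:10;18.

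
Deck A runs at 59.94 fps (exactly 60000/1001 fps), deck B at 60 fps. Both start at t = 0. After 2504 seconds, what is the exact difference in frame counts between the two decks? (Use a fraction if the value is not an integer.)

A emits 60000/1001 × 2504 = 150240000/1001 frames; B emits 60 × 2504 = 150240.
Difference = 150240/1001 frames (≈ 150.0899); B is ahead of A.

150240/1001 frames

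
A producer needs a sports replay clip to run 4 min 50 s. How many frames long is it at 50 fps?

14500 frames

4 min 50 s = 290 s.
Frames = 290 × 50 = 14500.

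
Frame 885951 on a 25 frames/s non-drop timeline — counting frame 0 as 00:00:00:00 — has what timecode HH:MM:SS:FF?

09:50:38:01

885951 ÷ 25 = 35438 full seconds, remainder 1 frame.
35438 s = 9 h 50 min 38 s.
Timecode: 09:50:38:01.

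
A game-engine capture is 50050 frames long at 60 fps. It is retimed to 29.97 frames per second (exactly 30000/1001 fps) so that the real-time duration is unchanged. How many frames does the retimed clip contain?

Target frames = source frames × (target rate / source rate) = 50050 × (30000/1001)/(60) = 50050 × 500/1001 = 25000.

25000 frames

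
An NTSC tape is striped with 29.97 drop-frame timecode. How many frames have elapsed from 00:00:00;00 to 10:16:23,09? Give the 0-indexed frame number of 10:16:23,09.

Complete 10-minute blocks: 61, each 17982 frames → 1096902.
Remaining 6 whole minutes in the current block: 1800 + 5 × 1798 = 10790 frames.
Within the current minute: 23 × 30 + 9 − 2 = 697 (labels ;00/;01 skipped at this minute). Total = 1096902 + 10790 + 697 = 1108389.

1108389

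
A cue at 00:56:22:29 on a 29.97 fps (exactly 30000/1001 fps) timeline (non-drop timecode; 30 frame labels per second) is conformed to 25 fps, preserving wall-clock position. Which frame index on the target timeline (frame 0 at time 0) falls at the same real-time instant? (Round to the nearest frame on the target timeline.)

frame 84659

Source frame index: (0×3600 + 56×60 + 22) × 30 + 29 = 101489.
Real time: 101489 / (30000/1001) = 101590489/30000 s.
Target frame: (101590489/30000) × (25) = 101590489/1200 ≈ 84658.741 → 84659.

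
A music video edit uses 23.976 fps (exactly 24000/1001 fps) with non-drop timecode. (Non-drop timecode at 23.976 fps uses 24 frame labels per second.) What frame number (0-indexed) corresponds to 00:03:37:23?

Total seconds to the label: (0 × 3600 + 3 × 60 + 37) = 217.
Frame index = 217 × 24 + 23 = 5231.

5231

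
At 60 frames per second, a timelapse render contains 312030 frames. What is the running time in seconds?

5200.5 seconds

Running time = 312030 / (60) = 5200.5 s.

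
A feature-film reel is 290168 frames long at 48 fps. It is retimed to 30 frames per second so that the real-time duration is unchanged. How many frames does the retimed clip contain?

181355 frames

Target frames = source frames × (target rate / source rate) = 290168 × (30)/(48) = 290168 × 5/8 = 181355.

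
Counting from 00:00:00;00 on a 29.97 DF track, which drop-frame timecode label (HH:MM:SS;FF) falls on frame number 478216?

Each 10-minute DF block holds 10 × 60 × 30 − 9 × 2 = 17982 frames. 478216 ÷ 17982 → 26 full blocks, remainder 10684.
Within the partial block the first minute is 1800 frames and each further minute 1798, so 5 further minute boundaries passed. Total skipped labels = 18 × 26 + 2 × 5 = 478.
Non-drop label index = 478216 + 478 = 478694; at 30 labels/s that is 04:25:56:14, i.e. DF 04:25:56;14.

04:25:56;14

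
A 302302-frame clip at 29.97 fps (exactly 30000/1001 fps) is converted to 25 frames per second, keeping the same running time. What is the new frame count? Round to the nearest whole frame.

Frames at target rate = 302302 × (25) / (30000/1001) = 151302151/600 ≈ 252170.252.
Nearest whole frame: 252170.

252170 frames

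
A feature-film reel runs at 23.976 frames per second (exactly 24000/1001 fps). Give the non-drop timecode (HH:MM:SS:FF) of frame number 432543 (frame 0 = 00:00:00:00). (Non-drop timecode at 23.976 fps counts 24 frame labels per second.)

05:00:22:15

432543 ÷ 24 = 18022 full seconds, remainder 15 frames.
18022 s = 5 h 0 min 22 s.
Timecode: 05:00:22:15.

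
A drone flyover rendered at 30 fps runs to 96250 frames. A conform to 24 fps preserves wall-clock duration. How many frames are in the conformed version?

77000 frames

Target frames = source frames × (target rate / source rate) = 96250 × (24)/(30) = 96250 × 4/5 = 77000.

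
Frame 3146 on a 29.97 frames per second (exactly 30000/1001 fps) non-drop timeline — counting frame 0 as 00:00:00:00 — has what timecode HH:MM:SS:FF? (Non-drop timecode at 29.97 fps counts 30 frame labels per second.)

3146 ÷ 30 = 104 full seconds, remainder 26 frames.
104 s = 0 h 1 min 44 s.
Timecode: 00:01:44:26.

00:01:44:26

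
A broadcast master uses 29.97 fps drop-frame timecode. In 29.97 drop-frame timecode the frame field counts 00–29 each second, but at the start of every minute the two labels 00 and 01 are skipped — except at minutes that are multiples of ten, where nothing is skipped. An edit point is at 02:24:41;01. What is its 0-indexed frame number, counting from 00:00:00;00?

260171

Complete 10-minute blocks: 14, each 17982 frames → 251748.
Remaining 4 whole minutes in the current block: 1800 + 3 × 1798 = 7194 frames.
Within the current minute: 41 × 30 + 1 − 2 = 1229 (labels ;00/;01 skipped at this minute). Total = 251748 + 7194 + 1229 = 260171.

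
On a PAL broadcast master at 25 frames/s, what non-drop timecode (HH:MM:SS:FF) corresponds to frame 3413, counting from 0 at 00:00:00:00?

00:02:16:13

3413 ÷ 25 = 136 full seconds, remainder 13 frames.
136 s = 0 h 2 min 16 s.
Timecode: 00:02:16:13.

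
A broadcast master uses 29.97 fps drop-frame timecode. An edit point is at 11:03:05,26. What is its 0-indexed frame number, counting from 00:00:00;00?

1192382

As if non-drop at 30 labels/s: (11 × 3600 + 3 × 60 + 5) × 30 + 26 = 1193576.
Minute boundaries passed: 663; those not divisible by 10: 663 − 66 = 597; dropped labels = 2 × 597 = 1194.
Actual frame index = 1193576 − 1194 = 1192382.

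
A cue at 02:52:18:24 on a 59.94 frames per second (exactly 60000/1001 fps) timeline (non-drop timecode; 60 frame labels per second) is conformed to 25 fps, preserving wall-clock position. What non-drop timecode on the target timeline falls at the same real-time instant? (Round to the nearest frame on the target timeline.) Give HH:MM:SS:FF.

Source frame index: (2×3600 + 52×60 + 18) × 60 + 24 = 620304.
Real time: 620304 / (60000/1001) = 12935923/1250 s.
Target frame: (12935923/1250) × (25) = 12935923/50 ≈ 258718.460 → 258718.
At 25 labels/s: frame 258718 → 02:52:28:18.

02:52:28:18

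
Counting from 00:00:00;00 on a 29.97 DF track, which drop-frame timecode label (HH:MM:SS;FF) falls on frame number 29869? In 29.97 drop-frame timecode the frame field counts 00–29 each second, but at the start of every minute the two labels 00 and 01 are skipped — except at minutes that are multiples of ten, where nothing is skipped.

Ten DF minutes hold 17982 frames, so frame 29869 lies in block 1 (frames 17982–35963) with 11887 frames into that block.
The block's first minute is 1800 frames and the rest 1798 each; 11887 frames reaches minute 6, so 1 × 18 + 6 × 2 = 30 labels have been skipped so far.
Adding those back, label number 29869 + 30 = 29899 at 30 labels/s is 996 s + 19 f = 0 h 16 min 36 s frame 19, i.e. 00:16:36;19.

00:16:36;19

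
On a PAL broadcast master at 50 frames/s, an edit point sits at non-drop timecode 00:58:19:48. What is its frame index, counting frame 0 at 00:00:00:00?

Total seconds to the label: (0 × 3600 + 58 × 60 + 19) = 3499.
Frame index = 3499 × 50 + 48 = 174998.

frame 174998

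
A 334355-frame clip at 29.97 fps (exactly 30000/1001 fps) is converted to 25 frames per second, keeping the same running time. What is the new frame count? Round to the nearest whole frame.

278908 frames

Frames at target rate = 334355 × (25) / (30000/1001) = 66937871/240 ≈ 278907.796.
Nearest whole frame: 278908.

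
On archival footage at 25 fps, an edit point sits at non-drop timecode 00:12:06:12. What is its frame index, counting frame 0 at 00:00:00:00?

Total seconds to the label: (0 × 3600 + 12 × 60 + 6) = 726.
Frame index = 726 × 25 + 12 = 18162.

18162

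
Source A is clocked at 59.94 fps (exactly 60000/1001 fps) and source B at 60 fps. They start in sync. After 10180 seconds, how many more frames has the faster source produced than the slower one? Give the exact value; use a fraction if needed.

A emits 60000/1001 × 10180 = 610800000/1001 frames; B emits 60 × 10180 = 610800.
Difference = 610800/1001 frames (≈ 610.1898); B is ahead of A.

610800/1001 frames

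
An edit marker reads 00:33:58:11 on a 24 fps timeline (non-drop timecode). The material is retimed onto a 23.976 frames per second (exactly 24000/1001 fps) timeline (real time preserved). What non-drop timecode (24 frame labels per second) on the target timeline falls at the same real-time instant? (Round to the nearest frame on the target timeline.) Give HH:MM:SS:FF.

00:33:56:10

Source frame index: (0×3600 + 33×60 + 58) × 24 + 11 = 48923.
Real time: 48923 / (24) = 48923/24 s.
Target frame: (48923/24) × (24000/1001) = 6989000/143 ≈ 48874.126 → 48874.
At 24 labels/s: frame 48874 → 00:33:56:10.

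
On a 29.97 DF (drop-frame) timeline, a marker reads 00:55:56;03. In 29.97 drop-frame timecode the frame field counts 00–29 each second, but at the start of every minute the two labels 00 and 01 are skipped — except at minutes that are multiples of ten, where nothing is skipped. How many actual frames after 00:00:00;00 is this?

Complete 10-minute blocks: 5, each 17982 frames → 89910.
Remaining 5 whole minutes in the current block: 1800 + 4 × 1798 = 8992 frames.
Within the current minute: 56 × 30 + 3 − 2 = 1681 (labels ;00/;01 skipped at this minute). Total = 89910 + 8992 + 1681 = 100583.

100583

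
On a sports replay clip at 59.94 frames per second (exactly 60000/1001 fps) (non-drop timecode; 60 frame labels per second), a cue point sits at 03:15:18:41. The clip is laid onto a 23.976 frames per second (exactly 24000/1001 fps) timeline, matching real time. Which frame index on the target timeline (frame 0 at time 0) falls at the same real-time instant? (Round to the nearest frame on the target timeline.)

Source frame index: (3×3600 + 15×60 + 18) × 60 + 41 = 703121.
Real time: 703121 / (60000/1001) = 703824121/60000 s.
Target frame: (703824121/60000) × (24000/1001) = 1406242/5 ≈ 281248.400 → 281248.

frame 281248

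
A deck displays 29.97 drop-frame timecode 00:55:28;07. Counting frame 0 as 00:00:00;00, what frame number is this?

99747

Complete 10-minute blocks: 5, each 17982 frames → 89910.
Remaining 5 whole minutes in the current block: 1800 + 4 × 1798 = 8992 frames.
Within the current minute: 28 × 30 + 7 − 2 = 845 (labels ;00/;01 skipped at this minute). Total = 89910 + 8992 + 845 = 99747.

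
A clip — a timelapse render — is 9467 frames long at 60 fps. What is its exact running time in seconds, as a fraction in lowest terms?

Running time = 9467 ÷ (60) = 9467 × 1/60 = 9467/60 s.

9467/60 seconds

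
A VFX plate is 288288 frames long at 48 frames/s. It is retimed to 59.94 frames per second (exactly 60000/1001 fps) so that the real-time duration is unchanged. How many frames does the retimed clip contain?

Target frames = source frames × (target rate / source rate) = 288288 × (60000/1001)/(48) = 288288 × 1250/1001 = 360000.

360000 frames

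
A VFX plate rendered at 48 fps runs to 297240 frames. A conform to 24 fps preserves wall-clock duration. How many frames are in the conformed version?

148620 frames

Target frames = source frames × (target rate / source rate) = 297240 × (24)/(48) = 297240 × 1/2 = 148620.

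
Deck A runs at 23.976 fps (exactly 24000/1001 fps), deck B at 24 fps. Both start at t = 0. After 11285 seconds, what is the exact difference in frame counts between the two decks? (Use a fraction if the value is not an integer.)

270840/1001 frames

A emits 24000/1001 × 11285 = 270840000/1001 frames; B emits 24 × 11285 = 270840.
Difference = 270840/1001 frames (≈ 270.5694); B is ahead of A.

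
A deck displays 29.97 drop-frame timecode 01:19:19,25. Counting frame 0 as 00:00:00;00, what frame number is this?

As if non-drop at 30 labels/s: (1 × 3600 + 19 × 60 + 19) × 30 + 25 = 142795.
Minute boundaries passed: 79; those not divisible by 10: 79 − 7 = 72; dropped labels = 2 × 72 = 144.
Actual frame index = 142795 − 144 = 142651.

142651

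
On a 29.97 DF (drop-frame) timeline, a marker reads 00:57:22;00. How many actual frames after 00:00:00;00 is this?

As if non-drop at 30 labels/s: (0 × 3600 + 57 × 60 + 22) × 30 + 0 = 103260.
Minute boundaries passed: 57; those not divisible by 10: 57 − 5 = 52; dropped labels = 2 × 52 = 104.
Actual frame index = 103260 − 104 = 103156.

103156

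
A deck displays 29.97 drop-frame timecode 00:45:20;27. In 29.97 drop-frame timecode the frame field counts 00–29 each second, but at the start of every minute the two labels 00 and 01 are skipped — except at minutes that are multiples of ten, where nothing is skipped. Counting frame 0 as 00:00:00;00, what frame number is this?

81545

As if non-drop at 30 labels/s: (0 × 3600 + 45 × 60 + 20) × 30 + 27 = 81627.
Minute boundaries passed: 45; those not divisible by 10: 45 − 4 = 41; dropped labels = 2 × 41 = 82.
Actual frame index = 81627 − 82 = 81545.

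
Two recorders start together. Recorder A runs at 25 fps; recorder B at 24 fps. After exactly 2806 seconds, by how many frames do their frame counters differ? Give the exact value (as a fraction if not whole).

2806 frames

A emits 25 × 2806 = 70150 frames; B emits 24 × 2806 = 67344.
Difference = 2806 frames; B is behind A.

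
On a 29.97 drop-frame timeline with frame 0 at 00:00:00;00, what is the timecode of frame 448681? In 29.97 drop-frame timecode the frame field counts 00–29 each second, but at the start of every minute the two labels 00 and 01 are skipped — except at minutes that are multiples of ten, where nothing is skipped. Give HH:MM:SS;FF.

Each 10-minute DF block holds 10 × 60 × 30 − 9 × 2 = 17982 frames. 448681 ÷ 17982 → 24 full blocks, remainder 17113.
Within the partial block the first minute is 1800 frames and each further minute 1798, so 9 further minute boundaries passed. Total skipped labels = 18 × 24 + 2 × 9 = 450.
Non-drop label index = 448681 + 450 = 449131; at 30 labels/s that is 04:09:31:01, i.e. DF 04:09:31;01.

04:09:31;01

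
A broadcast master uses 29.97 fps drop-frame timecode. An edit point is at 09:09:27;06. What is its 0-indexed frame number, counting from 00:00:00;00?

988026

Complete 10-minute blocks: 54, each 17982 frames → 971028.
Remaining 9 whole minutes in the current block: 1800 + 8 × 1798 = 16184 frames.
Within the current minute: 27 × 30 + 6 − 2 = 814 (labels ;00/;01 skipped at this minute). Total = 971028 + 16184 + 814 = 988026.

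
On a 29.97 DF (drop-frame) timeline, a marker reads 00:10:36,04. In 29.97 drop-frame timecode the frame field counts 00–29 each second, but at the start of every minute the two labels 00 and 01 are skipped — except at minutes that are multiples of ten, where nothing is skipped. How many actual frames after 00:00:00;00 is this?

19066

Complete 10-minute blocks: 1, each 17982 frames → 17982.
Remaining 0 whole minutes in the current block: 0 frames.
Within the current minute: 36 × 30 + 4 = 1084. Total = 17982 + 0 + 1084 = 19066.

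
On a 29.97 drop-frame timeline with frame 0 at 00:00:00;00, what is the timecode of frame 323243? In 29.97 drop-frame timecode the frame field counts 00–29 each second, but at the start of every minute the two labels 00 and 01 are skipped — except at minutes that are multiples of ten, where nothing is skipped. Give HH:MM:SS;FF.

Ten DF minutes hold 17982 frames, so frame 323243 lies in block 17 (frames 305694–323675) with 17549 frames into that block.
The block's first minute is 1800 frames and the rest 1798 each; 17549 frames reaches minute 9, so 17 × 18 + 9 × 2 = 324 labels have been skipped so far.
Adding those back, label number 323243 + 324 = 323567 at 30 labels/s is 10785 s + 17 f = 2 h 59 min 45 s frame 17, i.e. 02:59:45;17.

02:59:45;17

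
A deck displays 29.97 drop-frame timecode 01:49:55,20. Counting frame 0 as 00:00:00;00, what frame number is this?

197672

Complete 10-minute blocks: 10, each 17982 frames → 179820.
Remaining 9 whole minutes in the current block: 1800 + 8 × 1798 = 16184 frames.
Within the current minute: 55 × 30 + 20 − 2 = 1668 (labels ;00/;01 skipped at this minute). Total = 179820 + 16184 + 1668 = 197672.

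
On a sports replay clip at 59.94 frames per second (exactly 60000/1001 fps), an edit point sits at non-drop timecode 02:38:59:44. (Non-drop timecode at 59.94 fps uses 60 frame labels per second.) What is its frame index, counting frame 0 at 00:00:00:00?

Total seconds to the label: (2 × 3600 + 38 × 60 + 59) = 9539.
Frame index = 9539 × 60 + 44 = 572384.

572384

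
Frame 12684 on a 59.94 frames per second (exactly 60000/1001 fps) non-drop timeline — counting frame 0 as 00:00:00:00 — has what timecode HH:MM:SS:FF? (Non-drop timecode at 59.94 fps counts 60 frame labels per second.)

12684 ÷ 60 = 211 full seconds, remainder 24 frames.
211 s = 0 h 3 min 31 s.
Timecode: 00:03:31:24.

00:03:31:24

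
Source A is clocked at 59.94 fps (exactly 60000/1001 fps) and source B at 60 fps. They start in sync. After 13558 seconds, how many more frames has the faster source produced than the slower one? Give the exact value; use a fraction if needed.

A emits 60000/1001 × 13558 = 813480000/1001 frames; B emits 60 × 13558 = 813480.
Difference = 813480/1001 frames (≈ 812.6673); B is ahead of A.

813480/1001 frames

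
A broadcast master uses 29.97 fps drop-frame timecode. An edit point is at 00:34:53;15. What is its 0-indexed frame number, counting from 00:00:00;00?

Complete 10-minute blocks: 3, each 17982 frames → 53946.
Remaining 4 whole minutes in the current block: 1800 + 3 × 1798 = 7194 frames.
Within the current minute: 53 × 30 + 15 − 2 = 1603 (labels ;00/;01 skipped at this minute). Total = 53946 + 7194 + 1603 = 62743.

62743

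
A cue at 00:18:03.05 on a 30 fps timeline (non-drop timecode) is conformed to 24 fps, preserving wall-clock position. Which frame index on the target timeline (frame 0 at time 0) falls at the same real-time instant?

Source frame index: (0×3600 + 18×60 + 3) × 30 + 5 = 32495.
Real time: 32495 / (30) = 6499/6 s.
Target frame: (6499/6) × (24) = 25996.

frame 25996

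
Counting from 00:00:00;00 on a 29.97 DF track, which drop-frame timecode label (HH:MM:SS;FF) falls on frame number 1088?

Each 10-minute DF block holds 10 × 60 × 30 − 9 × 2 = 17982 frames. 1088 ÷ 17982 → 0 full blocks, remainder 1088.
Within the partial block the first minute is 1800 frames and each further minute 1798, so 0 further minute boundaries passed. Total skipped labels = 18 × 0 + 2 × 0 = 0.
Non-drop label index = 1088 + 0 = 1088; at 30 labels/s that is 00:00:36:08, i.e. DF 00:00:36;08.

00:00:36;08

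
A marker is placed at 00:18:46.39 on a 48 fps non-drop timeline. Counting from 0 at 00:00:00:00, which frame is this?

Total seconds to the label: (0 × 3600 + 18 × 60 + 46) = 1126.
Frame index = 1126 × 48 + 39 = 54087.

frame 54087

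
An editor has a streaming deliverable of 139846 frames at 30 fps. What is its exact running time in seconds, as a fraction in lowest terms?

Running time = 139846 ÷ (30) = 139846 × 1/30 = 69923/15 s.

69923/15 seconds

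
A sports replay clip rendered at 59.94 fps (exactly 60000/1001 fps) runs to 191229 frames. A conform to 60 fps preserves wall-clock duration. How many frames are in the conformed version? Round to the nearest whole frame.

191420 frames

Frames at target rate = 191229 × (60) / (60000/1001) = 191420229/1000 ≈ 191420.229.
Nearest whole frame: 191420.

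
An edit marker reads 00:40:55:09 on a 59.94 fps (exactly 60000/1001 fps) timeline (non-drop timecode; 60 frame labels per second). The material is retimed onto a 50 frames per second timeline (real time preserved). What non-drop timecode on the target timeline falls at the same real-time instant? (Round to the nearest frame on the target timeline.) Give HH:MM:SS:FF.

Source frame index: (0×3600 + 40×60 + 55) × 60 + 9 = 147309.
Real time: 147309 / (60000/1001) = 49152103/20000 s.
Target frame: (49152103/20000) × (50) = 49152103/400 ≈ 122880.258 → 122880.
At 50 labels/s: frame 122880 → 00:40:57:30.

00:40:57:30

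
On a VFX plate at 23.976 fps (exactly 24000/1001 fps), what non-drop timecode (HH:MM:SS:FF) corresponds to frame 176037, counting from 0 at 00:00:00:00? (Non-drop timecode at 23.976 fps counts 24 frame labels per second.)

02:02:14:21

176037 ÷ 24 = 7334 full seconds, remainder 21 frames.
7334 s = 2 h 2 min 14 s.
Timecode: 02:02:14:21.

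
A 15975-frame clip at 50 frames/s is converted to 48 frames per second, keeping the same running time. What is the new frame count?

Target frames = source frames × (target rate / source rate) = 15975 × (48)/(50) = 15975 × 24/25 = 15336.

15336 frames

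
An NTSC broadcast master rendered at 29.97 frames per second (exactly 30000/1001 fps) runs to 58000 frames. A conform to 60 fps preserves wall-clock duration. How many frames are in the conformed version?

116116 frames

Target frames = source frames × (target rate / source rate) = 58000 × (60)/(30000/1001) = 58000 × 1001/500 = 116116.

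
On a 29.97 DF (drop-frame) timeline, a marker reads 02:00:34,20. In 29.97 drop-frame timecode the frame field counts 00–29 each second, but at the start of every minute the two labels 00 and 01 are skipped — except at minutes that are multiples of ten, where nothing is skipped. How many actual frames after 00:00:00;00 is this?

216824

Complete 10-minute blocks: 12, each 17982 frames → 215784.
Remaining 0 whole minutes in the current block: 0 frames.
Within the current minute: 34 × 30 + 20 = 1040. Total = 215784 + 0 + 1040 = 216824.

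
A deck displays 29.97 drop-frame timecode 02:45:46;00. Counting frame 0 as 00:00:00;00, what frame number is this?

298082

As if non-drop at 30 labels/s: (2 × 3600 + 45 × 60 + 46) × 30 + 0 = 298380.
Minute boundaries passed: 165; those not divisible by 10: 165 − 16 = 149; dropped labels = 2 × 149 = 298.
Actual frame index = 298380 − 298 = 298082.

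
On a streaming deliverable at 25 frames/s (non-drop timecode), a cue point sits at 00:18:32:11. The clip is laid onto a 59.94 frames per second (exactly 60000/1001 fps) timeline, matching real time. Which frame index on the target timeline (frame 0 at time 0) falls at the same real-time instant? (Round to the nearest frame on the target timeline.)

frame 66680

Source frame index: (0×3600 + 18×60 + 32) × 25 + 11 = 27811.
Real time: 27811 / (25) = 27811/25 s.
Target frame: (27811/25) × (60000/1001) = 9535200/143 ≈ 66679.720 → 66680.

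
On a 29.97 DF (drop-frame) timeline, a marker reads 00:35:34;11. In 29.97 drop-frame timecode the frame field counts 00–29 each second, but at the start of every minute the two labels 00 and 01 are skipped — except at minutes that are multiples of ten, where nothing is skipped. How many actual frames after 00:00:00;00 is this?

As if non-drop at 30 labels/s: (0 × 3600 + 35 × 60 + 34) × 30 + 11 = 64031.
Minute boundaries passed: 35; those not divisible by 10: 35 − 3 = 32; dropped labels = 2 × 32 = 64.
Actual frame index = 64031 − 64 = 63967.

63967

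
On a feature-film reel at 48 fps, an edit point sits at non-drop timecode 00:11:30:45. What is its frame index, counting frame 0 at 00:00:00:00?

33165

Total seconds to the label: (0 × 3600 + 11 × 60 + 30) = 690.
Frame index = 690 × 48 + 45 = 33165.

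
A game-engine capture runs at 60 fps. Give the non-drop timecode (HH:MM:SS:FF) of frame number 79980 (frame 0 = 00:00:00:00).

00:22:13:00

79980 ÷ 60 = 1333 full seconds, remainder 0 frames.
1333 s = 0 h 22 min 13 s.
Timecode: 00:22:13:00.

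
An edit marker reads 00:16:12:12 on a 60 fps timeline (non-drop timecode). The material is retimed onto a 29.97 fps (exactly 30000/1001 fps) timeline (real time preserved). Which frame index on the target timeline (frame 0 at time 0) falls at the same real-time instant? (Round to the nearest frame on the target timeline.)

Source frame index: (0×3600 + 16×60 + 12) × 60 + 12 = 58332.
Real time: 58332 / (60) = 4861/5 s.
Target frame: (4861/5) × (30000/1001) = 29166000/1001 ≈ 29136.863 → 29137.

frame 29137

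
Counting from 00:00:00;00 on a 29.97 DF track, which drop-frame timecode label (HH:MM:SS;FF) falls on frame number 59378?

00:33:01;08

Ten DF minutes hold 17982 frames, so frame 59378 lies in block 3 (frames 53946–71927) with 5432 frames into that block.
The block's first minute is 1800 frames and the rest 1798 each; 5432 frames reaches minute 3, so 3 × 18 + 3 × 2 = 60 labels have been skipped so far.
Adding those back, label number 59378 + 60 = 59438 at 30 labels/s is 1981 s + 8 f = 0 h 33 min 1 s frame 8, i.e. 00:33:01;08.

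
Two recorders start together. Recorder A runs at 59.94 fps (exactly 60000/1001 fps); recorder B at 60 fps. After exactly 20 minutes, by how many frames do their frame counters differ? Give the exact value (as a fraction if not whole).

20 min = 1200 s.
A emits 60000/1001 × 1200 = 72000000/1001 frames; B emits 60 × 1200 = 72000.
Difference = 72000/1001 frames (≈ 71.9281); B is ahead of A.

72000/1001 frames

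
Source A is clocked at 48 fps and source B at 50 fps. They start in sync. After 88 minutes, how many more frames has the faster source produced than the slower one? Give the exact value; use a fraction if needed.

88 min = 5280 s.
A emits 48 × 5280 = 253440 frames; B emits 50 × 5280 = 264000.
Difference = 10560 frames; B is ahead of A.

10560 frames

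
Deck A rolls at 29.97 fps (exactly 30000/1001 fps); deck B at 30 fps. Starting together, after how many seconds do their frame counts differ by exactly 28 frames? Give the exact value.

The gap grows by |30 − 30000/1001| = 30/1001 frames per second.
Time for a 28-frame gap: 28 ÷ (30/1001) = 14014/15 s.

14014/15 seconds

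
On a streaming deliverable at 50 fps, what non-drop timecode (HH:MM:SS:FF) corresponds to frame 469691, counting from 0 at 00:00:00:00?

02:36:33:41

469691 ÷ 50 = 9393 full seconds, remainder 41 frames.
9393 s = 2 h 36 min 33 s.
Timecode: 02:36:33:41.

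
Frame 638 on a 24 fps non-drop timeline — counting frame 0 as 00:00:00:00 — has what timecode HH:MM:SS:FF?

638 ÷ 24 = 26 full seconds, remainder 14 frames.
26 s = 0 h 0 min 26 s.
Timecode: 00:00:26:14.

00:00:26:14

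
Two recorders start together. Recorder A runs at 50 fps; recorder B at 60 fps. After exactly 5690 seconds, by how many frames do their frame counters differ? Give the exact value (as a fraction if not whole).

A emits 50 × 5690 = 284500 frames; B emits 60 × 5690 = 341400.
Difference = 56900 frames; B is ahead of A.

56900 frames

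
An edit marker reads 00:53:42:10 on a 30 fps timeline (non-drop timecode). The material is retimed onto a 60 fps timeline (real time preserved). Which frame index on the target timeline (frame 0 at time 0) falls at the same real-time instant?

frame 193340

Source frame index: (0×3600 + 53×60 + 42) × 30 + 10 = 96670.
Real time: 96670 / (30) = 9667/3 s.
Target frame: (9667/3) × (60) = 193340.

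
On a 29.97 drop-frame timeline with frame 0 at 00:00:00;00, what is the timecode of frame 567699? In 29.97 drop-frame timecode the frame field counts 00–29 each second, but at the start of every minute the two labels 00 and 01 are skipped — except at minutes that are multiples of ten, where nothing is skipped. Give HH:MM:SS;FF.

Each 10-minute DF block holds 10 × 60 × 30 − 9 × 2 = 17982 frames. 567699 ÷ 17982 → 31 full blocks, remainder 10257.
Within the partial block the first minute is 1800 frames and each further minute 1798, so 5 further minute boundaries passed. Total skipped labels = 18 × 31 + 2 × 5 = 568.
Non-drop label index = 567699 + 568 = 568267; at 30 labels/s that is 05:15:42:07, i.e. DF 05:15:42;07.

05:15:42;07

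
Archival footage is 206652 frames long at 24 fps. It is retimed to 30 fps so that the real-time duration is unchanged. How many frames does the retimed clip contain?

Target frames = source frames × (target rate / source rate) = 206652 × (30)/(24) = 206652 × 5/4 = 258315.

258315 frames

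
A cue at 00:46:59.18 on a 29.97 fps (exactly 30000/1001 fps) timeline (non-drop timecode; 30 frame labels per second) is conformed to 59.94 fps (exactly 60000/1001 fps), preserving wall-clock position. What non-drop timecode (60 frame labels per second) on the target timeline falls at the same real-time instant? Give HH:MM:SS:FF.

Source frame index: (0×3600 + 46×60 + 59) × 30 + 18 = 84588.
Real time: 84588 / (30000/1001) = 7056049/2500 s.
Target frame: (7056049/2500) × (60000/1001) = 169176.
At 60 labels/s: frame 169176 → 00:46:59:36.

00:46:59:36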